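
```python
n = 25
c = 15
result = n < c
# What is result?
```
Trace:
  n=25
  n=25, c=15
  n=25, c=15, result=False

Final answer: False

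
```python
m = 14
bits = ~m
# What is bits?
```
Trace:
  m=14
  m=14, bits=-15

Final answer: -15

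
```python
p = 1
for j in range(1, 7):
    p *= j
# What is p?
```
Trace:
  p=1
  p=1, j=1
  p=2, j=2
  p=6, j=3
  p=24, j=4
  p=120, j=5
  p=720, j=6

Final answer: 720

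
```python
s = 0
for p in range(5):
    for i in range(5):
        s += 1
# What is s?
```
Trace:
  s=0
  s=1, p=0, i=0
  s=2, p=0, i=1
  s=3, p=0, i=2
  s=4, p=0, i=3
  s=5, p=0, i=4
  s=6, p=1, i=0
  s=7, p=1, i=1
  s=8, p=1, i=2
  s=9, p=1, i=3
  s=10, p=1, i=4
  s=11, p=2, i=0
  s=12, p=2, i=1
  s=13, p=2, i=2
  s=14, p=2, i=3
  s=15, p=2, i=4
  s=16, p=3, i=0
  s=17, p=3, i=1
  s=18, p=3, i=2
  s=19, p=3, i=3
  s=20, p=3, i=4
  s=21, p=4, i=0
  s=22, p=4, i=1
  s=23, p=4, i=2
  s=24, p=4, i=3
  s=25, p=4, i=4

Final answer: 25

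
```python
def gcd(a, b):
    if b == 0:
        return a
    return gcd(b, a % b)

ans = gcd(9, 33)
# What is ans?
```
Call trace:
gcd(a=9, b=33)
  gcd(a=33, b=9)
    gcd(a=9, b=6)
      gcd(a=6, b=3)
        gcd(a=3, b=0)
        -> return 3
      -> return 3
    -> return 3
  -> return 3
-> return 3

Final answer: 3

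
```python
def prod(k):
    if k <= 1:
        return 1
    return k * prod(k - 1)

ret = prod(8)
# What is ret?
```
Call trace:
prod(k=8)
  prod(k=7)
    prod(k=6)
      prod(k=5)
        prod(k=4)
          prod(k=3)
            prod(k=2)
              prod(k=1)
              -> return 1
            -> return 2
          -> return 6
        -> return 24
      -> return 120
    -> return 720
  -> return 5040
-> return 40320

Final answer: 40320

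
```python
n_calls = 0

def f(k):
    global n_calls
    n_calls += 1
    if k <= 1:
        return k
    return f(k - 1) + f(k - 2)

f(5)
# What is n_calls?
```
Call trace (a repeated sub-call is expanded the first time; later identical calls just restate its return value):
f(k=5)
  f(k=4)
    f(k=3)
      f(k=2)
        f(k=1)
        -> return 1
        f(k=0)
        -> return 0
      -> return 1
      f(k=1)
      -> return 1
    -> return 2
    f(k=2) -> return 1  (same call as traced above)
  -> return 3
  f(k=3) -> return 2  (same call as traced above)
-> return 5

n_calls is incremented once per call, so count the calls in each subtree. Let C(k) = number of calls made by f(k).
C(0) = C(1) = 1 (base case, no recursion); C(k) = 1 + C(k - 1) + C(k - 2) otherwise.
C(2) = 1 + C(1) + C(0) = 1 + 1 + 1 = 3
C(3) = 1 + C(2) + C(1) = 1 + 3 + 1 = 5
C(4) = 1 + C(3) + C(2) = 1 + 5 + 3 = 9
C(5) = 1 + C(4) + C(3) = 1 + 9 + 5 = 15
n_calls = C(5) = 15

Final answer: 15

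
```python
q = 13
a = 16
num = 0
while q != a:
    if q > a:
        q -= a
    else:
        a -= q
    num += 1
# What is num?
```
Trace:
  q=13
  q=13, a=16
  q=13, a=16, num=0
  q=13, a=3, num=1
  q=10, a=3, num=2
  q=7, a=3, num=3
  q=4, a=3, num=4
  q=1, a=3, num=5
  q=1, a=2, num=6
  q=1, a=1, num=7

Final answer: 7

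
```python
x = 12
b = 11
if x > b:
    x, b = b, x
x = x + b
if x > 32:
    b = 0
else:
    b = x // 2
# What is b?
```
Trace:
  x=12
  x=12, b=11
  x=11, b=12
  x=23, b=12
  x=23, b=11

Final answer: 11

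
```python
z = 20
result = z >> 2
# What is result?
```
Trace:
  z=20
  z=20, result=5

Final answer: 5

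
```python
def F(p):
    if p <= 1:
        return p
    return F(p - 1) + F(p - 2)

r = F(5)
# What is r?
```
Call trace (a repeated sub-call is expanded the first time; later identical calls just restate its return value):
F(p=5)
  F(p=4)
    F(p=3)
      F(p=2)
        F(p=1)
        -> return 1
        F(p=0)
        -> return 0
      -> return 1
      F(p=1)
      -> return 1
    -> return 2
    F(p=2) -> return 1  (same call as traced above)
  -> return 3
  F(p=3) -> return 2  (same call as traced above)
-> return 5

Final answer: 5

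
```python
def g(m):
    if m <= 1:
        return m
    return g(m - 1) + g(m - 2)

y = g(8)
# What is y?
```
Call trace (a repeated sub-call is expanded the first time; later identical calls just restate its return value):
g(m=8)
  g(m=7)
    g(m=6)
      g(m=5)
        g(m=4)
          g(m=3)
            g(m=2)
              g(m=1)
              -> return 1
              g(m=0)
              -> return 0
            -> return 1
            g(m=1)
            -> return 1
          -> return 2
          g(m=2) -> return 1  (same call as traced above)
        -> return 3
        g(m=3) -> return 2  (same call as traced above)
      -> return 5
      g(m=4) -> return 3  (same call as traced above)
    -> return 8
    g(m=5) -> return 5  (same call as traced above)
  -> return 13
  g(m=6) -> return 8  (same call as traced above)
-> return 21

Final answer: 21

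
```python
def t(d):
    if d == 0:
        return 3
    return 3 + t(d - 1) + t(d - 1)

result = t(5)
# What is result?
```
Call trace (a repeated sub-call is expanded the first time; later identical calls just restate its return value):
t(d=5)
  t(d=4)
    t(d=3)
      t(d=2)
        t(d=1)
          t(d=0)
          -> return 3
          t(d=0)
          -> return 3
        -> return 9
        t(d=1) -> return 9  (same call as traced above)
      -> return 21
      t(d=2) -> return 21  (same call as traced above)
    -> return 45
    t(d=3) -> return 45  (same call as traced above)
  -> return 93
  t(d=4) -> return 93  (same call as traced above)
-> return 189

Final answer: 189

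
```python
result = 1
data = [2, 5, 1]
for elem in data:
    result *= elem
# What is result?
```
Trace:
  result=1
  result=2, elem=2
  result=10, elem=5
  result=10, elem=1

Final answer: 10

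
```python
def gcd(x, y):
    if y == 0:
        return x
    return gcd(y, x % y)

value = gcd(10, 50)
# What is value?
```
Call trace:
gcd(x=10, y=50)
  gcd(x=50, y=10)
    gcd(x=10, y=0)
    -> return 10
  -> return 10
-> return 10

Final answer: 10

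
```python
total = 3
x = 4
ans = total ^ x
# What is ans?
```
Trace:
  total=3
  total=3, x=4
  total=3, x=4, ans=7

Final answer: 7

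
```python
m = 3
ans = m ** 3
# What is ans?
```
Trace:
  m=3
  m=3, ans=27

Final answer: 27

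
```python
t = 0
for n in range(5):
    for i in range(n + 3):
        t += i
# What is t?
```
Trace:
  t=0
  t=0, n=0, i=0
  t=1, n=0, i=1
  t=3, n=0, i=2
  t=3, n=1, i=0
  t=4, n=1, i=1
  t=6, n=1, i=2
  t=9, n=1, i=3
  t=9, n=2, i=0
  t=10, n=2, i=1
  t=12, n=2, i=2
  t=15, n=2, i=3
  t=19, n=2, i=4
  t=19, n=3, i=0
  t=20, n=3, i=1
  t=22, n=3, i=2
  t=25, n=3, i=3
  t=29, n=3, i=4
  t=34, n=3, i=5
  t=34, n=4, i=0
  t=35, n=4, i=1
  t=37, n=4, i=2
  t=40, n=4, i=3
  t=44, n=4, i=4
  t=49, n=4, i=5
  t=55, n=4, i=6

Final answer: 55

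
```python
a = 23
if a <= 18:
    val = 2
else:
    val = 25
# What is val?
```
Trace:
  a=23
  a=23, val=25

Final answer: 25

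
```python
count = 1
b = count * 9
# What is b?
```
Trace:
  count=1
  count=1, b=9

Final answer: 9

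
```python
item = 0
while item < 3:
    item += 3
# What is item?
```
Trace:
  item=0
  item=3

Final answer: 3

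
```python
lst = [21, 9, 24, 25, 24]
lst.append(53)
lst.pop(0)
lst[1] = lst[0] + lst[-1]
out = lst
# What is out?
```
Trace:
  lst=[21, 9, 24, 25, 24]
  lst=[21, 9, 24, 25, 24, 53]
  lst=[9, 24, 25, 24, 53]
  lst=[9, 62, 25, 24, 53]
  lst=[9, 62, 25, 24, 53], out=[9, 62, 25, 24, 53]

Final answer: [9, 62, 25, 24, 53]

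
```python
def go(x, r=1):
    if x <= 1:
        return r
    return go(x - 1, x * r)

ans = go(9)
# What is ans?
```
Call trace:
go(x=9, r=1)
  go(x=8, r=9)
    go(x=7, r=72)
      go(x=6, r=504)
        go(x=5, r=3024)
          go(x=4, r=15120)
            go(x=3, r=60480)
              go(x=2, r=181440)
                go(x=1, r=362880)
                -> return 362880
              -> return 362880
            -> return 362880
          -> return 362880
        -> return 362880
      -> return 362880
    -> return 362880
  -> return 362880
-> return 362880

Final answer: 362880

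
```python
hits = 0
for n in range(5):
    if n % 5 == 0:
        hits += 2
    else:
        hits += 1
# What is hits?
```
Trace:
  hits=0
  hits=2, n=0
  hits=3, n=1
  hits=4, n=2
  hits=5, n=3
  hits=6, n=4

Final answer: 6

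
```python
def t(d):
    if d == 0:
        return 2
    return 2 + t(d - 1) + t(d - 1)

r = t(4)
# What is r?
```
Call trace (a repeated sub-call is expanded the first time; later identical calls just restate its return value):
t(d=4)
  t(d=3)
    t(d=2)
      t(d=1)
        t(d=0)
        -> return 2
        t(d=0)
        -> return 2
      -> return 6
      t(d=1) -> return 6  (same call as traced above)
    -> return 14
    t(d=2) -> return 14  (same call as traced above)
  -> return 30
  t(d=3) -> return 30  (same call as traced above)
-> return 62

Final answer: 62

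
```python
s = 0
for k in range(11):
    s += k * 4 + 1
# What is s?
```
Trace:
  s=0
  s=1, k=0
  s=6, k=1
  s=15, k=2
  s=28, k=3
  s=45, k=4
  s=66, k=5
  s=91, k=6
  s=120, k=7
  s=153, k=8
  s=190, k=9
  s=231, k=10

Final answer: 231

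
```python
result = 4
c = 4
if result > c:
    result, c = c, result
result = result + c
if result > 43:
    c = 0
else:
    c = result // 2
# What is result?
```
Trace:
  result=4
  result=4, c=4
  result=4, c=4
  result=8, c=4
  result=8, c=4

Final answer: 8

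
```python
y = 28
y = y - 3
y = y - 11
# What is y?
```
Trace:
  y=28
  y=25
  y=14

Final answer: 14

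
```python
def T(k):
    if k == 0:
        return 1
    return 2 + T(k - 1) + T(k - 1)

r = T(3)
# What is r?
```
Call trace (a repeated sub-call is expanded the first time; later identical calls just restate its return value):
T(k=3)
  T(k=2)
    T(k=1)
      T(k=0)
      -> return 1
      T(k=0)
      -> return 1
    -> return 4
    T(k=1) -> return 4  (same call as traced above)
  -> return 10
  T(k=2) -> return 10  (same call as traced above)
-> return 22

Final answer: 22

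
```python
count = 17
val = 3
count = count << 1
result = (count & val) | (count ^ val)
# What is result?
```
Trace:
  count=17
  count=17, val=3
  count=34, val=3
  count=34, val=3, result=35

Final answer: 35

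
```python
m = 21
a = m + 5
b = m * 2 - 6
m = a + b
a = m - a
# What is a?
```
Trace:
  m=21
  m=21, a=26
  m=21, a=26, b=36
  m=62, a=26, b=36
  m=62, a=36, b=36

Final answer: 36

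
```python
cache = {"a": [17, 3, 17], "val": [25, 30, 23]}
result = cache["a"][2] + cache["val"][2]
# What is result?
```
Trace:
  cache={'a': [17, 3, 17], 'val': [25, 30, 23]}
  cache={'a': [17, 3, 17], 'val': [25, 30, 23]}, result=40

Final answer: 40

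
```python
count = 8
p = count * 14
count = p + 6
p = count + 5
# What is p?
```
Trace:
  count=8
  count=8, p=112
  count=118, p=112
  count=118, p=123

Final answer: 123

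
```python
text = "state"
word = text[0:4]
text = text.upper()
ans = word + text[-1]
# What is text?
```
Trace:
  text='state'
  text='state', word='stat'
  text='STATE', word='stat'
  text='STATE', word='stat', ans='statE'

Final answer: 'STATE'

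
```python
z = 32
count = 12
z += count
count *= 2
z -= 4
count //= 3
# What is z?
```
Trace:
  z=32
  z=32, count=12
  z=44, count=12
  z=44, count=24
  z=40, count=24
  z=40, count=8

Final answer: 40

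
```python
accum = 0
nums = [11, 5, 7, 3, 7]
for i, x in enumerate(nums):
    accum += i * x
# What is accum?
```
Trace:
  accum=0
  accum=0, i=0, x=11
  accum=5, i=1, x=5
  accum=19, i=2, x=7
  accum=28, i=3, x=3
  accum=56, i=4, x=7

Final answer: 56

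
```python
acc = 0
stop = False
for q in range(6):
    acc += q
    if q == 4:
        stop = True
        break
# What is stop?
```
Trace:
  acc=0
  acc=0, stop=False
  acc=0, stop=False, q=0
  acc=1, stop=False, q=1
  acc=3, stop=False, q=2
  acc=6, stop=False, q=3
  acc=10, stop=True, q=4

Final answer: True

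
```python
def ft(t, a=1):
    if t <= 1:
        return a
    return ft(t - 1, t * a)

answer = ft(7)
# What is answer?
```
Call trace:
ft(t=7, a=1)
  ft(t=6, a=7)
    ft(t=5, a=42)
      ft(t=4, a=210)
        ft(t=3, a=840)
          ft(t=2, a=2520)
            ft(t=1, a=5040)
            -> return 5040
          -> return 5040
        -> return 5040
      -> return 5040
    -> return 5040
  -> return 5040
-> return 5040

Final answer: 5040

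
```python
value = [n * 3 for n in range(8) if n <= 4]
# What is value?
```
Trace:
  n=0
  n=1
  n=2
  n=3
  n=4
  n=5
  n=6
  n=7
  value=[0, 3, 6, 9, 12]

Final answer: [0, 3, 6, 9, 12]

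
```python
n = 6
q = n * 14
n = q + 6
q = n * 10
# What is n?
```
Trace:
  n=6
  n=6, q=84
  n=90, q=84
  n=90, q=900

Final answer: 90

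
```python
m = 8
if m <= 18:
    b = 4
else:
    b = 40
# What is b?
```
Trace:
  m=8
  m=8, b=4

Final answer: 4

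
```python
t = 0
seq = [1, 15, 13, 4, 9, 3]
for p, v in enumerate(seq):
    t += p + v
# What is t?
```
Trace:
  t=0
  t=1, p=0, v=1
  t=17, p=1, v=15
  t=32, p=2, v=13
  t=39, p=3, v=4
  t=52, p=4, v=9
  t=60, p=5, v=3

Final answer: 60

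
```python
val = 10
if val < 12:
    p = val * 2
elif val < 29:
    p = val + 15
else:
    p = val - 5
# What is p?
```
Trace:
  val=10
  val=10, p=20

Final answer: 20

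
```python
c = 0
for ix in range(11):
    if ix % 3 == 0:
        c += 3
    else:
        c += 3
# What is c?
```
Trace:
  c=0
  c=3, ix=0
  c=6, ix=1
  c=9, ix=2
  c=12, ix=3
  c=15, ix=4
  c=18, ix=5
  c=21, ix=6
  c=24, ix=7
  c=27, ix=8
  c=30, ix=9
  c=33, ix=10

Final answer: 33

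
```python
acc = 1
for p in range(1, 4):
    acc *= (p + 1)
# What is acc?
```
Trace:
  acc=1
  acc=2, p=1
  acc=6, p=2
  acc=24, p=3

Final answer: 24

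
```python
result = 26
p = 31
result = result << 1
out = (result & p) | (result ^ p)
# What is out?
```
Trace:
  result=26
  result=26, p=31
  result=52, p=31
  result=52, p=31, out=63

Final answer: 63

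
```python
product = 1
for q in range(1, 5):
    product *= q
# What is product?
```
Trace:
  product=1
  product=1, q=1
  product=2, q=2
  product=6, q=3
  product=24, q=4

Final answer: 24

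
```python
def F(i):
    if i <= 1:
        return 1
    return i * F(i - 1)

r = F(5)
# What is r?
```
Call trace:
F(i=5)
  F(i=4)
    F(i=3)
      F(i=2)
        F(i=1)
        -> return 1
      -> return 2
    -> return 6
  -> return 24
-> return 120

Final answer: 120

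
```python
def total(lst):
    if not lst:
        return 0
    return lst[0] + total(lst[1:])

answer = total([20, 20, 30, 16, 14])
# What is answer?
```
Call trace:
total(lst=[20, 20, 30, 16, 14])
  total(lst=[20, 30, 16, 14])
    total(lst=[30, 16, 14])
      total(lst=[16, 14])
        total(lst=[14])
          total(lst=[])
          -> return 0
        -> return 14
      -> return 30
    -> return 60
  -> return 80
-> return 100

Final answer: 100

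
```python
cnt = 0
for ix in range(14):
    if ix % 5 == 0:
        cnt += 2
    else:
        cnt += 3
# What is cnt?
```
Trace:
  cnt=0
  cnt=2, ix=0
  cnt=5, ix=1
  cnt=8, ix=2
  cnt=11, ix=3
  cnt=14, ix=4
  cnt=16, ix=5
  cnt=19, ix=6
  cnt=22, ix=7
  cnt=25, ix=8
  cnt=28, ix=9
  cnt=30, ix=10
  cnt=33, ix=11
  cnt=36, ix=12
  cnt=39, ix=13

Final answer: 39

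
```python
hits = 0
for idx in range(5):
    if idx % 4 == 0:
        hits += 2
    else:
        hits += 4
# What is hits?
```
Trace:
  hits=0
  hits=2, idx=0
  hits=6, idx=1
  hits=10, idx=2
  hits=14, idx=3
  hits=16, idx=4

Final answer: 16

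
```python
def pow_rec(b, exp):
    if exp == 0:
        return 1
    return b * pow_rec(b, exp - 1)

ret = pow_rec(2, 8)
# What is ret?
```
Call trace:
pow_rec(b=2, exp=8)
  pow_rec(b=2, exp=7)
    pow_rec(b=2, exp=6)
      pow_rec(b=2, exp=5)
        pow_rec(b=2, exp=4)
          pow_rec(b=2, exp=3)
            pow_rec(b=2, exp=2)
              pow_rec(b=2, exp=1)
                pow_rec(b=2, exp=0)
                -> return 1
              -> return 2
            -> return 4
          -> return 8
        -> return 16
      -> return 32
    -> return 64
  -> return 128
-> return 256

Final answer: 256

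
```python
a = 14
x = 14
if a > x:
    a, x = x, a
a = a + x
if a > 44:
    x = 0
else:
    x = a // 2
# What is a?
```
Trace:
  a=14
  a=14, x=14
  a=14, x=14
  a=28, x=14
  a=28, x=14

Final answer: 28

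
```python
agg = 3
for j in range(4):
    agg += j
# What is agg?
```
Trace:
  agg=3
  agg=3, j=0
  agg=4, j=1
  agg=6, j=2
  agg=9, j=3

Final answer: 9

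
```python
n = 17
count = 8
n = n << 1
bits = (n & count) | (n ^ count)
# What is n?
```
Trace:
  n=17
  n=17, count=8
  n=34, count=8
  n=34, count=8, bits=42

Final answer: 34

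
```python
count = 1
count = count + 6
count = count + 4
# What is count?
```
Trace:
  count=1
  count=7
  count=11

Final answer: 11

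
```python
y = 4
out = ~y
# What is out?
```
Trace:
  y=4
  y=4, out=-5

Final answer: -5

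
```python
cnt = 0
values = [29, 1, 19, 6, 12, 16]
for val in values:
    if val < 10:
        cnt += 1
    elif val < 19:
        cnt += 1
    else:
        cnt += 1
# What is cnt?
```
Trace:
  cnt=0
  cnt=1, val=29
  cnt=2, val=1
  cnt=3, val=19
  cnt=4, val=6
  cnt=5, val=12
  cnt=6, val=16

Final answer: 6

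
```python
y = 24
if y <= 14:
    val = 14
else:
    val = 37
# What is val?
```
Trace:
  y=24
  y=24, val=37

Final answer: 37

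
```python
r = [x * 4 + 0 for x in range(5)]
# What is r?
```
Trace:
  x=0
  x=1
  x=2
  x=3
  x=4
  r=[0, 4, 8, 12, 16]

Final answer: [0, 4, 8, 12, 16]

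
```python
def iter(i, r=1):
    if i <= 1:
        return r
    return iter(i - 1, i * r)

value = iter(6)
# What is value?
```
Call trace:
iter(i=6, r=1)
  iter(i=5, r=6)
    iter(i=4, r=30)
      iter(i=3, r=120)
        iter(i=2, r=360)
          iter(i=1, r=720)
          -> return 720
        -> return 720
      -> return 720
    -> return 720
  -> return 720
-> return 720

Final answer: 720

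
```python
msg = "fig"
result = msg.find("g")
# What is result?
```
Trace:
  msg='fig'
  msg='fig', result=2

Final answer: 2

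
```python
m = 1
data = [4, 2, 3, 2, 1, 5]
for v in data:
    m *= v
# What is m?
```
Trace:
  m=1
  m=4, v=4
  m=8, v=2
  m=24, v=3
  m=48, v=2
  m=48, v=1
  m=240, v=5

Final answer: 240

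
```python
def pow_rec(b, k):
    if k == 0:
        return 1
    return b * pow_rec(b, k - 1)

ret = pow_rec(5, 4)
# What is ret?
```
Call trace:
pow_rec(b=5, k=4)
  pow_rec(b=5, k=3)
    pow_rec(b=5, k=2)
      pow_rec(b=5, k=1)
        pow_rec(b=5, k=0)
        -> return 1
      -> return 5
    -> return 25
  -> return 125
-> return 625

Final answer: 625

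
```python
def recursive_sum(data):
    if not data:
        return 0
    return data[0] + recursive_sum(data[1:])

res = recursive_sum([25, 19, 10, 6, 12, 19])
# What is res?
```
Call trace:
recursive_sum(data=[25, 19, 10, 6, 12, 19])
  recursive_sum(data=[19, 10, 6, 12, 19])
    recursive_sum(data=[10, 6, 12, 19])
      recursive_sum(data=[6, 12, 19])
        recursive_sum(data=[12, 19])
          recursive_sum(data=[19])
            recursive_sum(data=[])
            -> return 0
          -> return 19
        -> return 31
      -> return 37
    -> return 47
  -> return 66
-> return 91

Final answer: 91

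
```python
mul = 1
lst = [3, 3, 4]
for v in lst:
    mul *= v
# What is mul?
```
Trace:
  mul=1
  mul=3, v=3
  mul=9, v=3
  mul=36, v=4

Final answer: 36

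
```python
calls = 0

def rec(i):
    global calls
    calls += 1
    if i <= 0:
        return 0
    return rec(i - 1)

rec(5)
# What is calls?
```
Call trace:
rec(i=5)
  rec(i=4)
    rec(i=3)
      rec(i=2)
        rec(i=1)
          rec(i=0)
          -> return 0
        -> return 0
      -> return 0
    -> return 0
  -> return 0
-> return 0

calls is incremented once per call. rec is entered once for each i = 5, 4, 3, 2, 1, 0 (the i <= 0 call returns without recursing), i.e. 5 + 1 calls.
calls = 6

Final answer: 6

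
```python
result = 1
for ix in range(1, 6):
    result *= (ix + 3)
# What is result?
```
Trace:
  result=1
  result=4, ix=1
  result=20, ix=2
  result=120, ix=3
  result=840, ix=4
  result=6720, ix=5

Final answer: 6720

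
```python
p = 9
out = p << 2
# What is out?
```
Trace:
  p=9
  p=9, out=36

Final answer: 36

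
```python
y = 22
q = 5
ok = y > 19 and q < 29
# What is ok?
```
Trace:
  y=22
  y=22, q=5
  y=22, q=5, ok=True

Final answer: True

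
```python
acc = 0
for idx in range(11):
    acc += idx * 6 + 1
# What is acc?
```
Trace:
  acc=0
  acc=1, idx=0
  acc=8, idx=1
  acc=21, idx=2
  acc=40, idx=3
  acc=65, idx=4
  acc=96, idx=5
  acc=133, idx=6
  acc=176, idx=7
  acc=225, idx=8
  acc=280, idx=9
  acc=341, idx=10

Final answer: 341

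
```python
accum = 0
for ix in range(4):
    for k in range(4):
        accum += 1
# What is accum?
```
Trace:
  accum=0
  accum=1, ix=0, k=0
  accum=2, ix=0, k=1
  accum=3, ix=0, k=2
  accum=4, ix=0, k=3
  accum=5, ix=1, k=0
  accum=6, ix=1, k=1
  accum=7, ix=1, k=2
  accum=8, ix=1, k=3
  accum=9, ix=2, k=0
  accum=10, ix=2, k=1
  accum=11, ix=2, k=2
  accum=12, ix=2, k=3
  accum=13, ix=3, k=0
  accum=14, ix=3, k=1
  accum=15, ix=3, k=2
  accum=16, ix=3, k=3

Final answer: 16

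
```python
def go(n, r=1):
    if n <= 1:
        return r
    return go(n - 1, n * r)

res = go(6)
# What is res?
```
Call trace:
go(n=6, r=1)
  go(n=5, r=6)
    go(n=4, r=30)
      go(n=3, r=120)
        go(n=2, r=360)
          go(n=1, r=720)
          -> return 720
        -> return 720
      -> return 720
    -> return 720
  -> return 720
-> return 720

Final answer: 720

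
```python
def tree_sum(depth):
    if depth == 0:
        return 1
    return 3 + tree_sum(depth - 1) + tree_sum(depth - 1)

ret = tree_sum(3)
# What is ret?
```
Call trace (a repeated sub-call is expanded the first time; later identical calls just restate its return value):
tree_sum(depth=3)
  tree_sum(depth=2)
    tree_sum(depth=1)
      tree_sum(depth=0)
      -> return 1
      tree_sum(depth=0)
      -> return 1
    -> return 5
    tree_sum(depth=1) -> return 5  (same call as traced above)
  -> return 13
  tree_sum(depth=2) -> return 13  (same call as traced above)
-> return 29

Final answer: 29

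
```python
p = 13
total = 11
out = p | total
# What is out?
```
Trace:
  p=13
  p=13, total=11
  p=13, total=11, out=15

Final answer: 15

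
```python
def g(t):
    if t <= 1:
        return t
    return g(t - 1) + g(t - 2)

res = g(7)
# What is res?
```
Call trace (a repeated sub-call is expanded the first time; later identical calls just restate its return value):
g(t=7)
  g(t=6)
    g(t=5)
      g(t=4)
        g(t=3)
          g(t=2)
            g(t=1)
            -> return 1
            g(t=0)
            -> return 0
          -> return 1
          g(t=1)
          -> return 1
        -> return 2
        g(t=2) -> return 1  (same call as traced above)
      -> return 3
      g(t=3) -> return 2  (same call as traced above)
    -> return 5
    g(t=4) -> return 3  (same call as traced above)
  -> return 8
  g(t=5) -> return 5  (same call as traced above)
-> return 13

Final answer: 13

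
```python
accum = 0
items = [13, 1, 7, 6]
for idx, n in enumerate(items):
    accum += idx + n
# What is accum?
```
Trace:
  accum=0
  accum=13, idx=0, n=13
  accum=15, idx=1, n=1
  accum=24, idx=2, n=7
  accum=33, idx=3, n=6

Final answer: 33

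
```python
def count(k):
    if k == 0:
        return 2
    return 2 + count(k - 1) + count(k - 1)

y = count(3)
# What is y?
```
Call trace (a repeated sub-call is expanded the first time; later identical calls just restate its return value):
count(k=3)
  count(k=2)
    count(k=1)
      count(k=0)
      -> return 2
      count(k=0)
      -> return 2
    -> return 6
    count(k=1) -> return 6  (same call as traced above)
  -> return 14
  count(k=2) -> return 14  (same call as traced above)
-> return 30

Final answer: 30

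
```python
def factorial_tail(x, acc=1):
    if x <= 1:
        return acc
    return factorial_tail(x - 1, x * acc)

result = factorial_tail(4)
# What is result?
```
Call trace:
factorial_tail(x=4, acc=1)
  factorial_tail(x=3, acc=4)
    factorial_tail(x=2, acc=12)
      factorial_tail(x=1, acc=24)
      -> return 24
    -> return 24
  -> return 24
-> return 24

Final answer: 24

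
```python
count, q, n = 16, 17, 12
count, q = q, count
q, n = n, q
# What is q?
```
Trace:
  count=16, q=17, n=12
  count=17, q=16, n=12
  count=17, q=12, n=16

Final answer: 12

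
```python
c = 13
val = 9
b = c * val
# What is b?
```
Trace:
  c=13
  c=13, val=9
  c=13, val=9, b=117

Final answer: 117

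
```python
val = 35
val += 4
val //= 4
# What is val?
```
Trace:
  val=35
  val=39
  val=9

Final answer: 9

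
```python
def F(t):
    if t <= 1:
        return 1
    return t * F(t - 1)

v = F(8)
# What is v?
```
Call trace:
F(t=8)
  F(t=7)
    F(t=6)
      F(t=5)
        F(t=4)
          F(t=3)
            F(t=2)
              F(t=1)
              -> return 1
            -> return 2
          -> return 6
        -> return 24
      -> return 120
    -> return 720
  -> return 5040
-> return 40320

Final answer: 40320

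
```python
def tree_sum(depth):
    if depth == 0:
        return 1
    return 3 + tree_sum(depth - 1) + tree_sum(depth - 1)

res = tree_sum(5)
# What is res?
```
Call trace (a repeated sub-call is expanded the first time; later identical calls just restate its return value):
tree_sum(depth=5)
  tree_sum(depth=4)
    tree_sum(depth=3)
      tree_sum(depth=2)
        tree_sum(depth=1)
          tree_sum(depth=0)
          -> return 1
          tree_sum(depth=0)
          -> return 1
        -> return 5
        tree_sum(depth=1) -> return 5  (same call as traced above)
      -> return 13
      tree_sum(depth=2) -> return 13  (same call as traced above)
    -> return 29
    tree_sum(depth=3) -> return 29  (same call as traced above)
  -> return 61
  tree_sum(depth=4) -> return 61  (same call as traced above)
-> return 125

Final answer: 125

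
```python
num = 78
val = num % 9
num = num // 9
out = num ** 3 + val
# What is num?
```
Trace:
  num=78
  num=78, val=6
  num=8, val=6
  num=8, val=6, out=518

Final answer: 8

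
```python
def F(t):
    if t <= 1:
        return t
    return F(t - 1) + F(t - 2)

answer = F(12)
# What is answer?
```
Call trace (a repeated sub-call is expanded the first time; later identical calls just restate its return value):
F(t=12)
  F(t=11)
    F(t=10)
      F(t=9)
        F(t=8)
          F(t=7)
            F(t=6)
              F(t=5)
                F(t=4)
                  F(t=3)
                    F(t=2)
                      F(t=1)
                      -> return 1
                      F(t=0)
                      -> return 0
                    -> return 1
                    F(t=1)
                    -> return 1
                  -> return 2
                  F(t=2) -> return 1  (same call as traced above)
                -> return 3
                F(t=3) -> return 2  (same call as traced above)
              -> return 5
              F(t=4) -> return 3  (same call as traced above)
            -> return 8
            F(t=5) -> return 5  (same call as traced above)
          -> return 13
          F(t=6) -> return 8  (same call as traced above)
        -> return 21
        F(t=7) -> return 13  (same call as traced above)
      -> return 34
      F(t=8) -> return 21  (same call as traced above)
    -> return 55
    F(t=9) -> return 34  (same call as traced above)
  -> return 89
  F(t=10) -> return 55  (same call as traced above)
-> return 144

Final answer: 144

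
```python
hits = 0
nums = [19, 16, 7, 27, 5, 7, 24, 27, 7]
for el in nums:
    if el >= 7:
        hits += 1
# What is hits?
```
Trace:
  hits=0
  hits=1, el=19
  hits=2, el=16
  hits=3, el=7
  hits=4, el=27
  hits=4, el=5
  hits=5, el=7
  hits=6, el=24
  hits=7, el=27
  hits=8, el=7

Final answer: 8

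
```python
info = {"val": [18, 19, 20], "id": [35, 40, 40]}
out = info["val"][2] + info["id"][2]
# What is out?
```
Trace:
  info={'val': [18, 19, 20], 'id': [35, 40, 40]}
  info={'val': [18, 19, 20], 'id': [35, 40, 40]}, out=60

Final answer: 60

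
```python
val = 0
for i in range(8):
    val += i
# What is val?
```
Trace:
  val=0
  val=0, i=0
  val=1, i=1
  val=3, i=2
  val=6, i=3
  val=10, i=4
  val=15, i=5
  val=21, i=6
  val=28, i=7

Final answer: 28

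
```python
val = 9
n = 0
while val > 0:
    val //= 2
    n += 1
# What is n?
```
Trace:
  val=9
  val=9, n=0
  val=4, n=1
  val=2, n=2
  val=1, n=3
  val=0, n=4

Final answer: 4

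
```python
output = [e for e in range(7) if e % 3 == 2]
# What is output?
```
Trace:
  e=0
  e=1
  e=2
  e=3
  e=4
  e=5
  e=6
  output=[2, 5]

Final answer: [2, 5]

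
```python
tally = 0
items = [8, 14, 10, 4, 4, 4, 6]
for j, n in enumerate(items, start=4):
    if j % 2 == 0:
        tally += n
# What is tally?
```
Trace:
  tally=0
  tally=8, j=4, n=8
  tally=8, j=5, n=14
  tally=18, j=6, n=10
  tally=18, j=7, n=4
  tally=22, j=8, n=4
  tally=22, j=9, n=4
  tally=28, j=10, n=6

Final answer: 28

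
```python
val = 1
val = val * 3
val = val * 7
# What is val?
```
Trace:
  val=1
  val=3
  val=21

Final answer: 21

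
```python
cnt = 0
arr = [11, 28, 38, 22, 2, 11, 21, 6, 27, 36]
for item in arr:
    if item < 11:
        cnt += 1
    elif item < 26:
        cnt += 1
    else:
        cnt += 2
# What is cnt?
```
Trace:
  cnt=0
  cnt=1, item=11
  cnt=3, item=28
  cnt=5, item=38
  cnt=6, item=22
  cnt=7, item=2
  cnt=8, item=11
  cnt=9, item=21
  cnt=10, item=6
  cnt=12, item=27
  cnt=14, item=36

Final answer: 14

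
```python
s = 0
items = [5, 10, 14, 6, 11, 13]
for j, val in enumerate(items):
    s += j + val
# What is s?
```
Trace:
  s=0
  s=5, j=0, val=5
  s=16, j=1, val=10
  s=32, j=2, val=14
  s=41, j=3, val=6
  s=56, j=4, val=11
  s=74, j=5, val=13

Final answer: 74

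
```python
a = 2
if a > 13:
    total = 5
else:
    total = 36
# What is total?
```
Trace:
  a=2
  a=2, total=36

Final answer: 36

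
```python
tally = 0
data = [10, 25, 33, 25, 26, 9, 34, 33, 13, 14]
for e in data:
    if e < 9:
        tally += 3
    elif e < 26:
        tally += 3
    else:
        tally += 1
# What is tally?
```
Trace:
  tally=0
  tally=3, e=10
  tally=6, e=25
  tally=7, e=33
  tally=10, e=25
  tally=11, e=26
  tally=14, e=9
  tally=15, e=34
  tally=16, e=33
  tally=19, e=13
  tally=22, e=14

Final answer: 22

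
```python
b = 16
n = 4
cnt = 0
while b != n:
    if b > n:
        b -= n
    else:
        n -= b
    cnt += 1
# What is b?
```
Trace:
  b=16
  b=16, n=4
  b=16, n=4, cnt=0
  b=12, n=4, cnt=1
  b=8, n=4, cnt=2
  b=4, n=4, cnt=3

Final answer: 4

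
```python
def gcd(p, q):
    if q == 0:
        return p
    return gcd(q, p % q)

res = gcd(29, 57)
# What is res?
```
Call trace:
gcd(p=29, q=57)
  gcd(p=57, q=29)
    gcd(p=29, q=28)
      gcd(p=28, q=1)
        gcd(p=1, q=0)
        -> return 1
      -> return 1
    -> return 1
  -> return 1
-> return 1

Final answer: 1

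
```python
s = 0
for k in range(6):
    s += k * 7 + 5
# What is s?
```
Trace:
  s=0
  s=5, k=0
  s=17, k=1
  s=36, k=2
  s=62, k=3
  s=95, k=4
  s=135, k=5

Final answer: 135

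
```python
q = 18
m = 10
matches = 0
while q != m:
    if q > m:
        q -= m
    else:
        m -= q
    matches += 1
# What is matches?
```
Trace:
  q=18
  q=18, m=10
  q=18, m=10, matches=0
  q=8, m=10, matches=1
  q=8, m=2, matches=2
  q=6, m=2, matches=3
  q=4, m=2, matches=4
  q=2, m=2, matches=5

Final answer: 5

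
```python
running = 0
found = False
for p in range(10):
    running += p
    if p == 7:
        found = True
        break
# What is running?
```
Trace:
  running=0
  running=0, found=False
  running=0, found=False, p=0
  running=1, found=False, p=1
  running=3, found=False, p=2
  running=6, found=False, p=3
  running=10, found=False, p=4
  running=15, found=False, p=5
  running=21, found=False, p=6
  running=28, found=True, p=7

Final answer: 28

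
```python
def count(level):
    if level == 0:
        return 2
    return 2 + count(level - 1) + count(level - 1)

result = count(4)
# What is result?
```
Call trace (a repeated sub-call is expanded the first time; later identical calls just restate its return value):
count(level=4)
  count(level=3)
    count(level=2)
      count(level=1)
        count(level=0)
        -> return 2
        count(level=0)
        -> return 2
      -> return 6
      count(level=1) -> return 6  (same call as traced above)
    -> return 14
    count(level=2) -> return 14  (same call as traced above)
  -> return 30
  count(level=3) -> return 30  (same call as traced above)
-> return 62

Final answer: 62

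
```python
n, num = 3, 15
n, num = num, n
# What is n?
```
Trace:
  n=3, num=15
  n=15, num=3

Final answer: 15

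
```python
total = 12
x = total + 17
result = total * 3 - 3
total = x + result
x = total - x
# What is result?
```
Trace:
  total=12
  total=12, x=29
  total=12, x=29, result=33
  total=62, x=29, result=33
  total=62, x=33, result=33

Final answer: 33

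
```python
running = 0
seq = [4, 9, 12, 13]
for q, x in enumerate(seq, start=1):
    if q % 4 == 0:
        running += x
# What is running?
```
Trace:
  running=0
  running=0, q=1, x=4
  running=0, q=2, x=9
  running=0, q=3, x=12
  running=13, q=4, x=13

Final answer: 13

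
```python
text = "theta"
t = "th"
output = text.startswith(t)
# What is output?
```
Trace:
  text='theta'
  text='theta', t='th'
  text='theta', t='th', output=True

Final answer: True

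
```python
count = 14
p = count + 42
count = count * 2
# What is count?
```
Trace:
  count=14
  count=14, p=56
  count=28, p=56

Final answer: 28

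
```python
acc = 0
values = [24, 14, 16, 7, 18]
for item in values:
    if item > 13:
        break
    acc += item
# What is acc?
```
Trace:
  acc=0
  acc=0, item=24

Final answer: 0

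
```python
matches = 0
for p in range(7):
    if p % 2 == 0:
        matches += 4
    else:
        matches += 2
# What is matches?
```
Trace:
  matches=0
  matches=4, p=0
  matches=6, p=1
  matches=10, p=2
  matches=12, p=3
  matches=16, p=4
  matches=18, p=5
  matches=22, p=6

Final answer: 22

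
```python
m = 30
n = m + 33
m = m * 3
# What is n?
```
Trace:
  m=30
  m=30, n=63
  m=90, n=63

Final answer: 63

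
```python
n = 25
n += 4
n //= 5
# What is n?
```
Trace:
  n=25
  n=29
  n=5

Final answer: 5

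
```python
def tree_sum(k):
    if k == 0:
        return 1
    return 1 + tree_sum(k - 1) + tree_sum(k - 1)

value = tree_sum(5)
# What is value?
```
Call trace (a repeated sub-call is expanded the first time; later identical calls just restate its return value):
tree_sum(k=5)
  tree_sum(k=4)
    tree_sum(k=3)
      tree_sum(k=2)
        tree_sum(k=1)
          tree_sum(k=0)
          -> return 1
          tree_sum(k=0)
          -> return 1
        -> return 3
        tree_sum(k=1) -> return 3  (same call as traced above)
      -> return 7
      tree_sum(k=2) -> return 7  (same call as traced above)
    -> return 15
    tree_sum(k=3) -> return 15  (same call as traced above)
  -> return 31
  tree_sum(k=4) -> return 31  (same call as traced above)
-> return 63

Final answer: 63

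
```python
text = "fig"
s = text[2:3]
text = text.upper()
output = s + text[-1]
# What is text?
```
Trace:
  text='fig'
  text='fig', s='g'
  text='FIG', s='g'
  text='FIG', s='g', output='gG'

Final answer: 'FIG'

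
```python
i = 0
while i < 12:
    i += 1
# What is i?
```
Trace:
  i=0
  i=1
  i=2
  i=3
  i=4
  i=5
  i=6
  i=7
  i=8
  i=9
  i=10
  i=11
  i=12

Final answer: 12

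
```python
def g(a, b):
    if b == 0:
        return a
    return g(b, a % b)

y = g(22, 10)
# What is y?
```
Call trace:
g(a=22, b=10)
  g(a=10, b=2)
    g(a=2, b=0)
    -> return 2
  -> return 2
-> return 2

Final answer: 2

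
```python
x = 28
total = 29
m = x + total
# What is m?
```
Trace:
  x=28
  x=28, total=29
  x=28, total=29, m=57

Final answer: 57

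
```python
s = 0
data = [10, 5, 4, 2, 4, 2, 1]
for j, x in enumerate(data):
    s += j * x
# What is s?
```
Trace:
  s=0
  s=0, j=0, x=10
  s=5, j=1, x=5
  s=13, j=2, x=4
  s=19, j=3, x=2
  s=35, j=4, x=4
  s=45, j=5, x=2
  s=51, j=6, x=1

Final answer: 51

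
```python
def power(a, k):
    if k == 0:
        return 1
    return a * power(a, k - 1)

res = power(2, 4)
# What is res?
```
Call trace:
power(a=2, k=4)
  power(a=2, k=3)
    power(a=2, k=2)
      power(a=2, k=1)
        power(a=2, k=0)
        -> return 1
      -> return 2
    -> return 4
  -> return 8
-> return 16

Final answer: 16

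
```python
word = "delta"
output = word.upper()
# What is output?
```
Trace:
  word='delta'
  word='delta', output='DELTA'

Final answer: 'DELTA'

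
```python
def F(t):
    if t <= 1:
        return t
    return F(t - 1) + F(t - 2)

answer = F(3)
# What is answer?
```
Call trace:
F(t=3)
  F(t=2)
    F(t=1)
    -> return 1
    F(t=0)
    -> return 0
  -> return 1
  F(t=1)
  -> return 1
-> return 2

Final answer: 2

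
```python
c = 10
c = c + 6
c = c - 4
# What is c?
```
Trace:
  c=10
  c=16
  c=12

Final answer: 12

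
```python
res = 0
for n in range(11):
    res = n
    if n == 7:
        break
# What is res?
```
Trace:
  res=0
  res=0, n=0
  res=1, n=1
  res=2, n=2
  res=3, n=3
  res=4, n=4
  res=5, n=5
  res=6, n=6
  res=7, n=7

Final answer: 7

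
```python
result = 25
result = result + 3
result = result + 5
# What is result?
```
Trace:
  result=25
  result=28
  result=33

Final answer: 33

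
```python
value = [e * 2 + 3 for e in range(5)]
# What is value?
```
Trace:
  e=0
  e=1
  e=2
  e=3
  e=4
  value=[3, 5, 7, 9, 11]

Final answer: [3, 5, 7, 9, 11]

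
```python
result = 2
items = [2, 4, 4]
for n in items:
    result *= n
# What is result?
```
Trace:
  result=2
  result=4, n=2
  result=16, n=4
  result=64, n=4

Final answer: 64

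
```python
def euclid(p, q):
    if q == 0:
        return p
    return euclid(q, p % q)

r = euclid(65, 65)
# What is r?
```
Call trace:
euclid(p=65, q=65)
  euclid(p=65, q=0)
  -> return 65
-> return 65

Final answer: 65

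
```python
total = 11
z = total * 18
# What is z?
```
Trace:
  total=11
  total=11, z=198

Final answer: 198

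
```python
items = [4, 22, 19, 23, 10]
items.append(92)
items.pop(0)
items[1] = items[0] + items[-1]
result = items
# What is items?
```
Trace:
  items=[4, 22, 19, 23, 10]
  items=[4, 22, 19, 23, 10, 92]
  items=[22, 19, 23, 10, 92]
  items=[22, 114, 23, 10, 92]
  items=[22, 114, 23, 10, 92], result=[22, 114, 23, 10, 92]

Final answer: [22, 114, 23, 10, 92]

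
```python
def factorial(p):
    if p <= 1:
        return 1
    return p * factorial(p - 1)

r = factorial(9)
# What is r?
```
Call trace:
factorial(p=9)
  factorial(p=8)
    factorial(p=7)
      factorial(p=6)
        factorial(p=5)
          factorial(p=4)
            factorial(p=3)
              factorial(p=2)
                factorial(p=1)
                -> return 1
              -> return 2
            -> return 6
          -> return 24
        -> return 120
      -> return 720
    -> return 5040
  -> return 40320
-> return 362880

Final answer: 362880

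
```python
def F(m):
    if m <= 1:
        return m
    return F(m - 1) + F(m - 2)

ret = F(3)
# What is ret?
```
Call trace:
F(m=3)
  F(m=2)
    F(m=1)
    -> return 1
    F(m=0)
    -> return 0
  -> return 1
  F(m=1)
  -> return 1
-> return 2

Final answer: 2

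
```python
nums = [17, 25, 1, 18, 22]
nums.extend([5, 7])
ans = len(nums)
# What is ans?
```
Trace:
  nums=[17, 25, 1, 18, 22]
  nums=[17, 25, 1, 18, 22, 5, 7]
  nums=[17, 25, 1, 18, 22, 5, 7], ans=7

Final answer: 7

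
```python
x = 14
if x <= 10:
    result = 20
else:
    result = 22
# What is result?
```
Trace:
  x=14
  x=14, result=22

Final answer: 22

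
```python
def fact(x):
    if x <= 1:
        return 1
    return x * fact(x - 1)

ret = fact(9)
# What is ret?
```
Call trace:
fact(x=9)
  fact(x=8)
    fact(x=7)
      fact(x=6)
        fact(x=5)
          fact(x=4)
            fact(x=3)
              fact(x=2)
                fact(x=1)
                -> return 1
              -> return 2
            -> return 6
          -> return 24
        -> return 120
      -> return 720
    -> return 5040
  -> return 40320
-> return 362880

Final answer: 362880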